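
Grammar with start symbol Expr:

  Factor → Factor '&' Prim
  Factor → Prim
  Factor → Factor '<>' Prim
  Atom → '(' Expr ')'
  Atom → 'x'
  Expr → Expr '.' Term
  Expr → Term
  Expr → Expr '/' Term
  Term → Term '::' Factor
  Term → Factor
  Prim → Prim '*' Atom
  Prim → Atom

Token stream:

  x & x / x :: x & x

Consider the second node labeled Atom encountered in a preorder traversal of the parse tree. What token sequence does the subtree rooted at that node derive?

x

[Expr [Expr [Term [Factor [Factor [Prim [Atom x]]] & [Prim [Atom x]]]]] / [Term [Term [Factor [Prim [Atom x]]]] :: [Factor [Factor [Prim [Atom x]]] & [Prim [Atom x]]]]]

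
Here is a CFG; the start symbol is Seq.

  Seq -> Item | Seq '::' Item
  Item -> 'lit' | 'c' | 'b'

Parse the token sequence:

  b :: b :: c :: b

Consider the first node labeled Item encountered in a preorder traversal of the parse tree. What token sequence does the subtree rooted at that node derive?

b

[Seq [Seq [Seq [Seq [Item b]] :: [Item b]] :: [Item c]] :: [Item b]]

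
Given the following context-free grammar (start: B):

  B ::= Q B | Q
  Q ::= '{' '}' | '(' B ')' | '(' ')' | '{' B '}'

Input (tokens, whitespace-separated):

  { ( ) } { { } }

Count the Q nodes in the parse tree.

4

[B [Q { [B [Q ( )]] }] [B [Q { [B [Q { }]] }]]]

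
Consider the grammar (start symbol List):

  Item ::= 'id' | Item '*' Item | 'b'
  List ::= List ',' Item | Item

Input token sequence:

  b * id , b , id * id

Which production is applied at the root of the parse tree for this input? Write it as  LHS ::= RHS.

List ::= List ',' Item

[List [List [List [Item [Item b] * [Item id]]] , [Item b]] , [Item [Item id] * [Item id]]]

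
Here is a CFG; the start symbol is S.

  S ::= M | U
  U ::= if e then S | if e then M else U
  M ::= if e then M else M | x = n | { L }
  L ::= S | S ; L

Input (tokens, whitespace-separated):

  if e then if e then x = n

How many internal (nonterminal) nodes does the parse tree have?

6

[S [U if e then [S [U if e then [S [M x = n]]]]]]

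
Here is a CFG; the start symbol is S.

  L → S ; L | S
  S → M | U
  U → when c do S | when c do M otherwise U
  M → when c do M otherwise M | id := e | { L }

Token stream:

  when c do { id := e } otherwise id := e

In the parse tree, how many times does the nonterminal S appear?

[S [M when c do [M { [L [S [M id := e]]] }] otherwise [M id := e]]]

2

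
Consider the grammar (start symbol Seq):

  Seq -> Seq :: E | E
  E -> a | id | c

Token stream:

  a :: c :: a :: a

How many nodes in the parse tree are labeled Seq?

4

[Seq [Seq [Seq [Seq [E a]] :: [E c]] :: [E a]] :: [E a]]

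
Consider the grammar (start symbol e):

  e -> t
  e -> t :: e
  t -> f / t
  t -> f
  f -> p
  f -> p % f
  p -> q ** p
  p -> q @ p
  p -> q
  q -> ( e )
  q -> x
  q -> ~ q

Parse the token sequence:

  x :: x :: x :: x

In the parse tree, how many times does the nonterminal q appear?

4

[e [t [f [p [q x]]]] :: [e [t [f [p [q x]]]] :: [e [t [f [p [q x]]]] :: [e [t [f [p [q x]]]]]]]]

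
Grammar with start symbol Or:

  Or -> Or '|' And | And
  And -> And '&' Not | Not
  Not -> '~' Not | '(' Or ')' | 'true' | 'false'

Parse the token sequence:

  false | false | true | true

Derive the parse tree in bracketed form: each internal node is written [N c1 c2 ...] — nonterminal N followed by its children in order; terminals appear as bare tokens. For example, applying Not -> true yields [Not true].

[Or [Or [Or [Or [And [Not false]]] | [And [Not false]]] | [And [Not true]]] | [And [Not true]]]

Or
Or | And
Or | And | And
Or | And | And | And
And | And | And | And
Not | And | And | And
false | And | And | And
false | Not | And | And
false | false | And | And
false | false | Not | And
false | false | true | And
false | false | true | Not
false | false | true | true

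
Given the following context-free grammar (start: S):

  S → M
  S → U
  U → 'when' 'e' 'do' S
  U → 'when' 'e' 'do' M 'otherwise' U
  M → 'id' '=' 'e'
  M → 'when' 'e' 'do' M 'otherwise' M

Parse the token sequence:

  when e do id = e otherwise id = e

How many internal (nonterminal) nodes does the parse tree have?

[S [M when e do [M id = e] otherwise [M id = e]]]

4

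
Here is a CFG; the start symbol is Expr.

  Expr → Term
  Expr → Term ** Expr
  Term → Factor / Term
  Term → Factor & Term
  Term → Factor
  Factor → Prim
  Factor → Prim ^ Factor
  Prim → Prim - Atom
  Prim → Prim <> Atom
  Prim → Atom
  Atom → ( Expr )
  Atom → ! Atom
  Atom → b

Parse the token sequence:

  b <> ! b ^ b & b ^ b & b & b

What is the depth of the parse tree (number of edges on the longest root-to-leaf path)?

[Expr [Term [Factor [Prim [Prim [Atom b]] <> [Atom ! [Atom b]]] ^ [Factor [Prim [Atom b]]]] & [Term [Factor [Prim [Atom b]] ^ [Factor [Prim [Atom b]]]] & [Term [Factor [Prim [Atom b]]] & [Term [Factor [Prim [Atom b]]]]]]]]

8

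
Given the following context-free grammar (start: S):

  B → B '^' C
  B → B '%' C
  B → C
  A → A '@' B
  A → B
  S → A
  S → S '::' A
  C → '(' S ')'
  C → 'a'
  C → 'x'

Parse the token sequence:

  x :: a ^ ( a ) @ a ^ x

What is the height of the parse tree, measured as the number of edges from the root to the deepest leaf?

[S [S [A [B [C x]]]] :: [A [A [B [B [C a]] ^ [C ( [S [A [B [C a]]]] )]]] @ [B [B [C a]] ^ [C x]]]]

9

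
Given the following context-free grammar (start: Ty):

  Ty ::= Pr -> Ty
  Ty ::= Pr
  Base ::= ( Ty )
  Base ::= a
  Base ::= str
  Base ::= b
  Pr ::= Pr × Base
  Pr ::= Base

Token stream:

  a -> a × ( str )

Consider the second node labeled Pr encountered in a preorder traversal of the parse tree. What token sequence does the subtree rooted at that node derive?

a × ( str )

[Ty [Pr [Base a]] -> [Ty [Pr [Pr [Base a]] × [Base ( [Ty [Pr [Base str]]] )]]]]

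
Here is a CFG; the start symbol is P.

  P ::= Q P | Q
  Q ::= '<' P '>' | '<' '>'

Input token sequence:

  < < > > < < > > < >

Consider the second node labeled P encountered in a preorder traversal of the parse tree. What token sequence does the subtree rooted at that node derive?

[P [Q < [P [Q < >]] >] [P [Q < [P [Q < >]] >] [P [Q < >]]]]

< >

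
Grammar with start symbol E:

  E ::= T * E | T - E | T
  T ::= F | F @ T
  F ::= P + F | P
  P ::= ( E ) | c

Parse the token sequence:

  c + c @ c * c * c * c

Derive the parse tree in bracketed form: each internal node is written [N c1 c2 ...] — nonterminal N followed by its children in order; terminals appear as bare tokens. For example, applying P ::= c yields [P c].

[E [T [F [P c] + [F [P c]]] @ [T [F [P c]]]] * [E [T [F [P c]]] * [E [T [F [P c]]] * [E [T [F [P c]]]]]]]

E
T * E
F @ T * E
P + F @ T * E
c + F @ T * E
c + P @ T * E
c + c @ T * E
c + c @ F * E
c + c @ P * E
c + c @ c * E
c + c @ c * T * E
c + c @ c * F * E
c + c @ c * P * E
c + c @ c * c * E
c + c @ c * c * T * E
c + c @ c * c * F * E
c + c @ c * c * P * E
c + c @ c * c * c * E
c + c @ c * c * c * T
c + c @ c * c * c * F
c + c @ c * c * c * P
c + c @ c * c * c * c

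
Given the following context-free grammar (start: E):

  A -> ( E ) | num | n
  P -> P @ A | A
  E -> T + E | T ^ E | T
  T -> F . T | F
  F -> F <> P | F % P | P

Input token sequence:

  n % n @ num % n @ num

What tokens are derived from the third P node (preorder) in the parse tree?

n

[E [T [F [F [F [P [A n]]] % [P [P [A n]] @ [A num]]] % [P [P [A n]] @ [A num]]]]]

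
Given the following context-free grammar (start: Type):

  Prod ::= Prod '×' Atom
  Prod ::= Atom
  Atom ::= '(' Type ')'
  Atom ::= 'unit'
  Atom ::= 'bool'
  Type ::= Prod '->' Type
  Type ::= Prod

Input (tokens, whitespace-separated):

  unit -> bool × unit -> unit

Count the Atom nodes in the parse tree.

4

[Type [Prod [Atom unit]] -> [Type [Prod [Prod [Atom bool]] × [Atom unit]] -> [Type [Prod [Atom unit]]]]]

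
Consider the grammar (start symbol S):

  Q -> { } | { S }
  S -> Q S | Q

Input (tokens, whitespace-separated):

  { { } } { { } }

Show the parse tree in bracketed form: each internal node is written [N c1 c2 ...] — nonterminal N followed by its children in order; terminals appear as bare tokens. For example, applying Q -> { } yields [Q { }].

S
Q S
{ S } S
{ Q } S
{ { } } S
{ { } } Q
{ { } } { S }
{ { } } { Q }
{ { } } { { } }

[S [Q { [S [Q { }]] }] [S [Q { [S [Q { }]] }]]]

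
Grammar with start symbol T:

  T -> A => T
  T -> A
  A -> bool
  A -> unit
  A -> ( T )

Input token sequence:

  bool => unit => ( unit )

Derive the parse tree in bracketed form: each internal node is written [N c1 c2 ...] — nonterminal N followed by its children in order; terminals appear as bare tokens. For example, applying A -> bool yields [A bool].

T
A => T
bool => T
bool => A => T
bool => unit => T
bool => unit => A
bool => unit => ( T )
bool => unit => ( A )
bool => unit => ( unit )

[T [A bool] => [T [A unit] => [T [A ( [T [A unit]] )]]]]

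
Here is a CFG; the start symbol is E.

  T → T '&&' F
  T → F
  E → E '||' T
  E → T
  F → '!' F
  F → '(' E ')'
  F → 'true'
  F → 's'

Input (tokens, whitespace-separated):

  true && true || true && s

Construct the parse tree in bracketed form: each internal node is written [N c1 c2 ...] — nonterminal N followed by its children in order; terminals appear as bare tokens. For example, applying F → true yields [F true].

E
E || T
T || T
T && F || T
F && F || T
true && F || T
true && true || T
true && true || T && F
true && true || F && F
true && true || true && F
true && true || true && s

[E [E [T [T [F true]] && [F true]]] || [T [T [F true]] && [F s]]]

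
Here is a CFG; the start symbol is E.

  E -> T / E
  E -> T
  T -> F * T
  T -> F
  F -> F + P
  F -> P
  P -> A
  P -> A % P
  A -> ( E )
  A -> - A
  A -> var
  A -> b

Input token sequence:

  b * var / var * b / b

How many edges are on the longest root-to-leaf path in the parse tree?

7

[E [T [F [P [A b]]] * [T [F [P [A var]]]]] / [E [T [F [P [A var]]] * [T [F [P [A b]]]]] / [E [T [F [P [A b]]]]]]]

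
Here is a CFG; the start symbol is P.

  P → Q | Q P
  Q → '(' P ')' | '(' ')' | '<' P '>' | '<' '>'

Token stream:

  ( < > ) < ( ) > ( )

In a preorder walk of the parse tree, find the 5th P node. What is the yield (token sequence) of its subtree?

( )

[P [Q ( [P [Q < >]] )] [P [Q < [P [Q ( )]] >] [P [Q ( )]]]]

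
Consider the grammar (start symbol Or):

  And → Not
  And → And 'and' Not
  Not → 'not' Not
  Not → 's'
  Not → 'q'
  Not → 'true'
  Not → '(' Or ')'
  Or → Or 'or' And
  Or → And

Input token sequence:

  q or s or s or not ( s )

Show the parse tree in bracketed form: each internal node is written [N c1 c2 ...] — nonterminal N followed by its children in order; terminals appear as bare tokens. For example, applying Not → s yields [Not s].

Or
Or or And
Or or And or And
Or or And or And or And
And or And or And or And
Not or And or And or And
q or And or And or And
q or Not or And or And
q or s or And or And
q or s or Not or And
q or s or s or And
q or s or s or Not
q or s or s or not Not
q or s or s or not ( Or )
q or s or s or not ( And )
q or s or s or not ( Not )
q or s or s or not ( s )

[Or [Or [Or [Or [And [Not q]]] or [And [Not s]]] or [And [Not s]]] or [And [Not not [Not ( [Or [And [Not s]]] )]]]]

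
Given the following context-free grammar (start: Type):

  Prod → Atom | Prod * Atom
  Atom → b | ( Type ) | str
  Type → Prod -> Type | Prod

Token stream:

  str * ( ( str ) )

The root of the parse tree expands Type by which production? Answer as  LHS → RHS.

Type → Prod

[Type [Prod [Prod [Atom str]] * [Atom ( [Type [Prod [Atom ( [Type [Prod [Atom str]]] )]]] )]]]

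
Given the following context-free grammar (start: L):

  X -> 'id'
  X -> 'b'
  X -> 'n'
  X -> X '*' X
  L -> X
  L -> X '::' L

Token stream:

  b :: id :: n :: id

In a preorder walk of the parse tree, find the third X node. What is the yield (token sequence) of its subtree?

n

[L [X b] :: [L [X id] :: [L [X n] :: [L [X id]]]]]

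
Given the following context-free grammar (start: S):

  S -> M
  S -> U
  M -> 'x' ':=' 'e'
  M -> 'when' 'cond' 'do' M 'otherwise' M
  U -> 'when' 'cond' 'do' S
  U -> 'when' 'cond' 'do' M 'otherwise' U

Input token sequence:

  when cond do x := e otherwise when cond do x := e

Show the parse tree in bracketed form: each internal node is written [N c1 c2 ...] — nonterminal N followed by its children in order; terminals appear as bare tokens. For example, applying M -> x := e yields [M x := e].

S
U
when cond do M otherwise U
when cond do x := e otherwise U
when cond do x := e otherwise when cond do S
when cond do x := e otherwise when cond do M
when cond do x := e otherwise when cond do x := e

[S [U when cond do [M x := e] otherwise [U when cond do [S [M x := e]]]]]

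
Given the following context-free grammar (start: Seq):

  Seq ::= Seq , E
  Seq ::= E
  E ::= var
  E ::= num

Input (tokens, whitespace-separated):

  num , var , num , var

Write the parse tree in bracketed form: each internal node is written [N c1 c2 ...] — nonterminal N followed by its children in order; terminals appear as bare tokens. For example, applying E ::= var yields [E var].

[Seq [Seq [Seq [Seq [E num]] , [E var]] , [E num]] , [E var]]

Seq
Seq , E
Seq , E , E
Seq , E , E , E
E , E , E , E
num , E , E , E
num , var , E , E
num , var , num , E
num , var , num , var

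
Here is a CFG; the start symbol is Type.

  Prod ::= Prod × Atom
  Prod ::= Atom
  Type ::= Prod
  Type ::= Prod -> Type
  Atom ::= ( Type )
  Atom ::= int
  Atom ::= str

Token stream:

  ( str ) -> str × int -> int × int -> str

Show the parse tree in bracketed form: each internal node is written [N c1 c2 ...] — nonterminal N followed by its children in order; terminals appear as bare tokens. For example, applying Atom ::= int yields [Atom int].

Type
Prod -> Type
Atom -> Type
( Type ) -> Type
( Prod ) -> Type
( Atom ) -> Type
( str ) -> Type
( str ) -> Prod -> Type
( str ) -> Prod × Atom -> Type
( str ) -> Atom × Atom -> Type
( str ) -> str × Atom -> Type
( str ) -> str × int -> Type
( str ) -> str × int -> Prod -> Type
( str ) -> str × int -> Prod × Atom -> Type
( str ) -> str × int -> Atom × Atom -> Type
( str ) -> str × int -> int × Atom -> Type
( str ) -> str × int -> int × int -> Type
( str ) -> str × int -> int × int -> Prod
( str ) -> str × int -> int × int -> Atom
( str ) -> str × int -> int × int -> str

[Type [Prod [Atom ( [Type [Prod [Atom str]]] )]] -> [Type [Prod [Prod [Atom str]] × [Atom int]] -> [Type [Prod [Prod [Atom int]] × [Atom int]] -> [Type [Prod [Atom str]]]]]]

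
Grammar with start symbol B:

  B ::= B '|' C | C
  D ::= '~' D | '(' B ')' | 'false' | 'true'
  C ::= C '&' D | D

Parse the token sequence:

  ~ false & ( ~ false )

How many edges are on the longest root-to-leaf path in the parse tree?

[B [C [C [D ~ [D false]]] & [D ( [B [C [D ~ [D false]]]] )]]]

7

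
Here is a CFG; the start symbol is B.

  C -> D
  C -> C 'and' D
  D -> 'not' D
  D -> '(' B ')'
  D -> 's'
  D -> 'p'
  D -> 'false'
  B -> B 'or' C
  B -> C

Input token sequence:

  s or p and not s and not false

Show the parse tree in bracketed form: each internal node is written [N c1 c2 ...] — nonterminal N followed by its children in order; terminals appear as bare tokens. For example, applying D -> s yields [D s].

[B [B [C [D s]]] or [C [C [C [D p]] and [D not [D s]]] and [D not [D false]]]]

B
B or C
C or C
D or C
s or C
s or C and D
s or C and D and D
s or D and D and D
s or p and D and D
s or p and not D and D
s or p and not s and D
s or p and not s and not D
s or p and not s and not false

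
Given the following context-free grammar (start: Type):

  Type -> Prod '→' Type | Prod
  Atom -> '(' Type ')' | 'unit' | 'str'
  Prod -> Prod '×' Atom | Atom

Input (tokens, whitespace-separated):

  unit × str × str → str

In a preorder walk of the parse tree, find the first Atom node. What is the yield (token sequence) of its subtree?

unit

[Type [Prod [Prod [Prod [Atom unit]] × [Atom str]] × [Atom str]] → [Type [Prod [Atom str]]]]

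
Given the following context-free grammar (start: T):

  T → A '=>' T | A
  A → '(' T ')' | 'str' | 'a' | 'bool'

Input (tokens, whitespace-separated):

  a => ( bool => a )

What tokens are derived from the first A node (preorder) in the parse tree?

[T [A a] => [T [A ( [T [A bool] => [T [A a]]] )]]]

a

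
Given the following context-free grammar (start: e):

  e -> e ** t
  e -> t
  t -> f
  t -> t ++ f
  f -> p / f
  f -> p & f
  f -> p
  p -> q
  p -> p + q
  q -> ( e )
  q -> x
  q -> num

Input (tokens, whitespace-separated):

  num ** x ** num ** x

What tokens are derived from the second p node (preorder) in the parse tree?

x

[e [e [e [e [t [f [p [q num]]]]] ** [t [f [p [q x]]]]] ** [t [f [p [q num]]]]] ** [t [f [p [q x]]]]]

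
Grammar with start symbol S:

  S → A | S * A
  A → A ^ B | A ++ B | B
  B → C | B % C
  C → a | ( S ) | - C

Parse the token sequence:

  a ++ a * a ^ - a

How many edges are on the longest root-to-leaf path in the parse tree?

6

[S [S [A [A [B [C a]]] ++ [B [C a]]]] * [A [A [B [C a]]] ^ [B [C - [C a]]]]]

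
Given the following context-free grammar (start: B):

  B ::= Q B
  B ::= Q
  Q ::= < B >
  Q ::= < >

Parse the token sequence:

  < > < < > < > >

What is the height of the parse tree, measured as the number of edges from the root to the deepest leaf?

[B [Q < >] [B [Q < [B [Q < >] [B [Q < >]]] >]]]

6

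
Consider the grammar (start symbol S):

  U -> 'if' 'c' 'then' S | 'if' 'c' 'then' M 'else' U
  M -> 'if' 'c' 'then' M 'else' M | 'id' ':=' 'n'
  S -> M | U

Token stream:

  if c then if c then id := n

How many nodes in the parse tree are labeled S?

[S [U if c then [S [U if c then [S [M id := n]]]]]]

3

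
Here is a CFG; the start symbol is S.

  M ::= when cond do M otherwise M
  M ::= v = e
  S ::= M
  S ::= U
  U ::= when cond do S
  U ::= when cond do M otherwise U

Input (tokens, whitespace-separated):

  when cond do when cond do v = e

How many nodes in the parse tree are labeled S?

[S [U when cond do [S [U when cond do [S [M v = e]]]]]]

3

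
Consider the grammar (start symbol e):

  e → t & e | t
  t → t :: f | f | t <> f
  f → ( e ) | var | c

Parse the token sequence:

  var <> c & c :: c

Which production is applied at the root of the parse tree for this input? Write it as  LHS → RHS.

[e [t [t [f var]] <> [f c]] & [e [t [t [f c]] :: [f c]]]]

e → t & e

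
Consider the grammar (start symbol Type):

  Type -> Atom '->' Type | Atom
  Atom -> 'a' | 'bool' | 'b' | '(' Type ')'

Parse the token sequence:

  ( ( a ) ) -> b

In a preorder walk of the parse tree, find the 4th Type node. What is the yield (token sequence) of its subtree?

[Type [Atom ( [Type [Atom ( [Type [Atom a]] )]] )] -> [Type [Atom b]]]

b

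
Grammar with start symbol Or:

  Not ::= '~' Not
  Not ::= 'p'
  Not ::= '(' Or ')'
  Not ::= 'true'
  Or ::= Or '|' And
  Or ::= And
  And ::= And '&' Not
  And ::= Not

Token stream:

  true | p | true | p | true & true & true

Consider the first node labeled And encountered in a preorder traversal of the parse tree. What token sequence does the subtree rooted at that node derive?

true

[Or [Or [Or [Or [Or [And [Not true]]] | [And [Not p]]] | [And [Not true]]] | [And [Not p]]] | [And [And [And [Not true]] & [Not true]] & [Not true]]]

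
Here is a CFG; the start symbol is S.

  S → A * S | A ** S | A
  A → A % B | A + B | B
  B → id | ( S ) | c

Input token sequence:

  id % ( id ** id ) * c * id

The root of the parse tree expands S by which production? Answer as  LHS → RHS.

[S [A [A [B id]] % [B ( [S [A [B id]] ** [S [A [B id]]]] )]] * [S [A [B c]] * [S [A [B id]]]]]

S → A * S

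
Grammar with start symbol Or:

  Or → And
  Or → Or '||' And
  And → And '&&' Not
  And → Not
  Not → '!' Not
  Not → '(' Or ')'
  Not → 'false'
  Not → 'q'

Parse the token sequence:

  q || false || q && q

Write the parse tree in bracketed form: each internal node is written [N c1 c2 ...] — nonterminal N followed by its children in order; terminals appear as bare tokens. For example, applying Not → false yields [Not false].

[Or [Or [Or [And [Not q]]] || [And [Not false]]] || [And [And [Not q]] && [Not q]]]

Or
Or || And
Or || And || And
And || And || And
Not || And || And
q || And || And
q || Not || And
q || false || And
q || false || And && Not
q || false || Not && Not
q || false || q && Not
q || false || q && q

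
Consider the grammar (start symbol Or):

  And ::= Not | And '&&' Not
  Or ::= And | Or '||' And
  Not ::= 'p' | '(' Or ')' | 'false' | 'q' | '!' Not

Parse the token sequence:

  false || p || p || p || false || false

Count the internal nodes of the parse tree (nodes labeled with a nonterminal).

[Or [Or [Or [Or [Or [Or [And [Not false]]] || [And [Not p]]] || [And [Not p]]] || [And [Not p]]] || [And [Not false]]] || [And [Not false]]]

18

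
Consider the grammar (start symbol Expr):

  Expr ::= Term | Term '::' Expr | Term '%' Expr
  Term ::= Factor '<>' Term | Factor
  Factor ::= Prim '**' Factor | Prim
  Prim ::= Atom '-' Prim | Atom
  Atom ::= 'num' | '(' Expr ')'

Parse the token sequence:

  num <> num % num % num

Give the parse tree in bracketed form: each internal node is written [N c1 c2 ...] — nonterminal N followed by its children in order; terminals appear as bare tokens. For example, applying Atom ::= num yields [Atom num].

Expr
Term % Expr
Factor <> Term % Expr
Prim <> Term % Expr
Atom <> Term % Expr
num <> Term % Expr
num <> Factor % Expr
num <> Prim % Expr
num <> Atom % Expr
num <> num % Expr
num <> num % Term % Expr
num <> num % Factor % Expr
num <> num % Prim % Expr
num <> num % Atom % Expr
num <> num % num % Expr
num <> num % num % Term
num <> num % num % Factor
num <> num % num % Prim
num <> num % num % Atom
num <> num % num % num

[Expr [Term [Factor [Prim [Atom num]]] <> [Term [Factor [Prim [Atom num]]]]] % [Expr [Term [Factor [Prim [Atom num]]]] % [Expr [Term [Factor [Prim [Atom num]]]]]]]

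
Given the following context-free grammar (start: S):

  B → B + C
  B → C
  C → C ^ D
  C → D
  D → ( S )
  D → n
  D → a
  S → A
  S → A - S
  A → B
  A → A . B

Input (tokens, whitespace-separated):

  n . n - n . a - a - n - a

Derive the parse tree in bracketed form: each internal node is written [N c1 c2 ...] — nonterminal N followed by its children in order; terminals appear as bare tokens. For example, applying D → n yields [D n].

[S [A [A [B [C [D n]]]] . [B [C [D n]]]] - [S [A [A [B [C [D n]]]] . [B [C [D a]]]] - [S [A [B [C [D a]]]] - [S [A [B [C [D n]]]] - [S [A [B [C [D a]]]]]]]]]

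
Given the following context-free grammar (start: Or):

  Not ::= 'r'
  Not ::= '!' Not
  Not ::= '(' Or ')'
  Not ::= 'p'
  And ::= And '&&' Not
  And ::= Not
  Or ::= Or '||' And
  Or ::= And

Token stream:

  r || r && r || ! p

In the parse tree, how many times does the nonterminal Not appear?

5

[Or [Or [Or [And [Not r]]] || [And [And [Not r]] && [Not r]]] || [And [Not ! [Not p]]]]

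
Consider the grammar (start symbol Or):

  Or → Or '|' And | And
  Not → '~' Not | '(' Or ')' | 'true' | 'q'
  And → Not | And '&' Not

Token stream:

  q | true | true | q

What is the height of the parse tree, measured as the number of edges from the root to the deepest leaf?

[Or [Or [Or [Or [And [Not q]]] | [And [Not true]]] | [And [Not true]]] | [And [Not q]]]

6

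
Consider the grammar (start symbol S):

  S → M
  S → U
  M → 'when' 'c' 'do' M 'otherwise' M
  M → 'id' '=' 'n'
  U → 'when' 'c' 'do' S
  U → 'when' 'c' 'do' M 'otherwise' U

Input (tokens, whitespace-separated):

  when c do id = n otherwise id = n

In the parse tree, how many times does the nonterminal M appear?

[S [M when c do [M id = n] otherwise [M id = n]]]

3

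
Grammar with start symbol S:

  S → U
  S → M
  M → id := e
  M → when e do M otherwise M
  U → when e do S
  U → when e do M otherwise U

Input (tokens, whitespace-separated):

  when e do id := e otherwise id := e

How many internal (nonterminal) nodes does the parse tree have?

4

[S [M when e do [M id := e] otherwise [M id := e]]]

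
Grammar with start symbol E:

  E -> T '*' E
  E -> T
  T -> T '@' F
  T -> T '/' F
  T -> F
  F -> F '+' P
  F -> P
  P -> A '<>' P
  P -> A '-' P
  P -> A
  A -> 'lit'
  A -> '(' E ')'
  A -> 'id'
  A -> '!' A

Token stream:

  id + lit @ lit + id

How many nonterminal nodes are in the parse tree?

15

[E [T [T [F [F [P [A id]]] + [P [A lit]]]] @ [F [F [P [A lit]]] + [P [A id]]]]]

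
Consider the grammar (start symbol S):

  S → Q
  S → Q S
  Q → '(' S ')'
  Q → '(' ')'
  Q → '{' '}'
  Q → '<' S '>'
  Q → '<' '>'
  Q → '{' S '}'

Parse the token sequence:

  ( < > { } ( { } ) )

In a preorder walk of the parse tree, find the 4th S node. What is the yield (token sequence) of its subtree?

[S [Q ( [S [Q < >] [S [Q { }] [S [Q ( [S [Q { }]] )]]]] )]]

( { } )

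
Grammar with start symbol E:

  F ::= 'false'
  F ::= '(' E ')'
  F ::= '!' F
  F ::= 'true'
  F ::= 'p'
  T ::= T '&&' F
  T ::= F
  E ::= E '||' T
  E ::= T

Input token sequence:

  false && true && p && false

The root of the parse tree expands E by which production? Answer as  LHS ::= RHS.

[E [T [T [T [T [F false]] && [F true]] && [F p]] && [F false]]]

E ::= T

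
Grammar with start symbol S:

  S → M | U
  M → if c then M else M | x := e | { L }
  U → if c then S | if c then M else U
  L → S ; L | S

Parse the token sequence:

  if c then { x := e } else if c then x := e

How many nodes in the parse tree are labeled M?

3

[S [U if c then [M { [L [S [M x := e]]] }] else [U if c then [S [M x := e]]]]]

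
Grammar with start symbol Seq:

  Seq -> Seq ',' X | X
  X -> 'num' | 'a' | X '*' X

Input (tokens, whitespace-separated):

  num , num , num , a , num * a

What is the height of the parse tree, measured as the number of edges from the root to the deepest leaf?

[Seq [Seq [Seq [Seq [Seq [X num]] , [X num]] , [X num]] , [X a]] , [X [X num] * [X a]]]

6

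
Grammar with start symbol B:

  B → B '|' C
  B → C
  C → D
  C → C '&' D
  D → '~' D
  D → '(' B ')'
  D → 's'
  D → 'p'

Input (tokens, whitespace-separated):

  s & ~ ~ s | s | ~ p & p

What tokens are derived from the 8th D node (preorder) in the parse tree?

p

[B [B [B [C [C [D s]] & [D ~ [D ~ [D s]]]]] | [C [D s]]] | [C [C [D ~ [D p]]] & [D p]]]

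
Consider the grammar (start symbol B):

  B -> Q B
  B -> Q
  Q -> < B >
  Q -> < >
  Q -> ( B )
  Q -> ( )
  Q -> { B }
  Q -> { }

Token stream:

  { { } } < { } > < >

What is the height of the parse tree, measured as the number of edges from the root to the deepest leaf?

5

[B [Q { [B [Q { }]] }] [B [Q < [B [Q { }]] >] [B [Q < >]]]]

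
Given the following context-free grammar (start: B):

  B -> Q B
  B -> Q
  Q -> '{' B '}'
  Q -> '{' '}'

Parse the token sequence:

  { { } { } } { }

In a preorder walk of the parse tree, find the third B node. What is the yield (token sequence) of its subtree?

[B [Q { [B [Q { }] [B [Q { }]]] }] [B [Q { }]]]

{ }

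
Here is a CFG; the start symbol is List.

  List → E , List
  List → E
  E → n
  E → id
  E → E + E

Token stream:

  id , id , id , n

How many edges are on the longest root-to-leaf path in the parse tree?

5

[List [E id] , [List [E id] , [List [E id] , [List [E n]]]]]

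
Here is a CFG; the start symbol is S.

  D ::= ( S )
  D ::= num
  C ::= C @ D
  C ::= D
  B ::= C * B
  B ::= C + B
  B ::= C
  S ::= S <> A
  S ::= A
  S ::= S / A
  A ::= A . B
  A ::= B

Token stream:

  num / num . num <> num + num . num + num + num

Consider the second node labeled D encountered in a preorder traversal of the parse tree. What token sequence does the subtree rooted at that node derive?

[S [S [S [A [B [C [D num]]]]] / [A [A [B [C [D num]]]] . [B [C [D num]]]]] <> [A [A [B [C [D num]] + [B [C [D num]]]]] . [B [C [D num]] + [B [C [D num]] + [B [C [D num]]]]]]]

num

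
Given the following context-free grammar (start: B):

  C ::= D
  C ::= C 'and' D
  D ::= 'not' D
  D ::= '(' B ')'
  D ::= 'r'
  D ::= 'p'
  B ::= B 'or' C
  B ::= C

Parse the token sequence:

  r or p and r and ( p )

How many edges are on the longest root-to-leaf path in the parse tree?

6

[B [B [C [D r]]] or [C [C [C [D p]] and [D r]] and [D ( [B [C [D p]]] )]]]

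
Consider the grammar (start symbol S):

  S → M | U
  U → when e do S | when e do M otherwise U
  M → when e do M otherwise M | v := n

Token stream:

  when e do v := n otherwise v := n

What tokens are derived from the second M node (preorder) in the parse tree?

[S [M when e do [M v := n] otherwise [M v := n]]]

v := n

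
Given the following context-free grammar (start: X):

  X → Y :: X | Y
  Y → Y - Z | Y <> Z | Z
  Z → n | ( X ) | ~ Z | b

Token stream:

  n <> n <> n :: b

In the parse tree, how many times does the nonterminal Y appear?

4

[X [Y [Y [Y [Z n]] <> [Z n]] <> [Z n]] :: [X [Y [Z b]]]]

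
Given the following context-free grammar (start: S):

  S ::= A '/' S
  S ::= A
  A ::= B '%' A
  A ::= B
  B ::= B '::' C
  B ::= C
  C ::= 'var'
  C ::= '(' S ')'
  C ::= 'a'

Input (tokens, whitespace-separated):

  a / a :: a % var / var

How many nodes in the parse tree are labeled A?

[S [A [B [C a]]] / [S [A [B [B [C a]] :: [C a]] % [A [B [C var]]]] / [S [A [B [C var]]]]]]

4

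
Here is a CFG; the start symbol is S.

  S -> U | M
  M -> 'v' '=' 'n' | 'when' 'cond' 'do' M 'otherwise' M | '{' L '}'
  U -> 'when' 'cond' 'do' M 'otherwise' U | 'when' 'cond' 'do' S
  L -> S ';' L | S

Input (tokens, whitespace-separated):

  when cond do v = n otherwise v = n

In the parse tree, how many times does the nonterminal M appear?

[S [M when cond do [M v = n] otherwise [M v = n]]]

3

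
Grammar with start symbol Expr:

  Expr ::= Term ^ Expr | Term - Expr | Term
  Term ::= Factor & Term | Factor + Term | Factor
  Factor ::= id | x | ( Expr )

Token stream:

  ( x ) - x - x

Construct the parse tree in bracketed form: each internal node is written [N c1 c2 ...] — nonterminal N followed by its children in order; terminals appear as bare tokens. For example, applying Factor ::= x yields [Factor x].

[Expr [Term [Factor ( [Expr [Term [Factor x]]] )]] - [Expr [Term [Factor x]] - [Expr [Term [Factor x]]]]]

Expr
Term - Expr
Factor - Expr
( Expr ) - Expr
( Term ) - Expr
( Factor ) - Expr
( x ) - Expr
( x ) - Term - Expr
( x ) - Factor - Expr
( x ) - x - Expr
( x ) - x - Term
( x ) - x - Factor
( x ) - x - x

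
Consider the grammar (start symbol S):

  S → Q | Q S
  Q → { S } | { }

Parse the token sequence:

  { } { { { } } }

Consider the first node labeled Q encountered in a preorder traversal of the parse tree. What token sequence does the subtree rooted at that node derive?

{ }

[S [Q { }] [S [Q { [S [Q { [S [Q { }]] }]] }]]]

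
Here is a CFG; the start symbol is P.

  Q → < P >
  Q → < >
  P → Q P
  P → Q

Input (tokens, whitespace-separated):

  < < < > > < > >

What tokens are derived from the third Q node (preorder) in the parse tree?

[P [Q < [P [Q < [P [Q < >]] >] [P [Q < >]]] >]]

< >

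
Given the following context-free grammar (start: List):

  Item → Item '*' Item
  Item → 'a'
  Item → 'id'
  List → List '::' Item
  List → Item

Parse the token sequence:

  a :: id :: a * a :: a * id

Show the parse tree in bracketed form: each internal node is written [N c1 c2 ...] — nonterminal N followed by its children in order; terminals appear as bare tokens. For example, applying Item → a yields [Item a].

[List [List [List [List [Item a]] :: [Item id]] :: [Item [Item a] * [Item a]]] :: [Item [Item a] * [Item id]]]

List
List :: Item
List :: Item :: Item
List :: Item :: Item :: Item
Item :: Item :: Item :: Item
a :: Item :: Item :: Item
a :: id :: Item :: Item
a :: id :: Item * Item :: Item
a :: id :: a * Item :: Item
a :: id :: a * a :: Item
a :: id :: a * a :: Item * Item
a :: id :: a * a :: a * Item
a :: id :: a * a :: a * id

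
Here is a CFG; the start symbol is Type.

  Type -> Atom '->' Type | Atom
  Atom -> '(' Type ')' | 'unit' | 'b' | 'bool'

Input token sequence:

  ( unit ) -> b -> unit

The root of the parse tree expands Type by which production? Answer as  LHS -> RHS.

[Type [Atom ( [Type [Atom unit]] )] -> [Type [Atom b] -> [Type [Atom unit]]]]

Type -> Atom '->' Type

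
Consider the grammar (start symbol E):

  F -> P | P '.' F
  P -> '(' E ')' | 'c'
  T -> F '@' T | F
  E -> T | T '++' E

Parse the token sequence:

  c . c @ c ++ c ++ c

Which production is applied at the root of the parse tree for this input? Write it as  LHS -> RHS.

E -> T '++' E

[E [T [F [P c] . [F [P c]]] @ [T [F [P c]]]] ++ [E [T [F [P c]]] ++ [E [T [F [P c]]]]]]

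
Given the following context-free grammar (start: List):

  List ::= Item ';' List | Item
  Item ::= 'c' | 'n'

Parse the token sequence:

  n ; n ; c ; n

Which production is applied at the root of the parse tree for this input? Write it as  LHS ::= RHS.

[List [Item n] ; [List [Item n] ; [List [Item c] ; [List [Item n]]]]]

List ::= Item ';' List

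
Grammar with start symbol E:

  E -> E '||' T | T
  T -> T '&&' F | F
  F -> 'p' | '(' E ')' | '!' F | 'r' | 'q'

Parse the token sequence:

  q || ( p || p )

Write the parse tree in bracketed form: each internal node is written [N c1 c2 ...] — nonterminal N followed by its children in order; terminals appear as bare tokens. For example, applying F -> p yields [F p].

E
E || T
T || T
F || T
q || T
q || F
q || ( E )
q || ( E || T )
q || ( T || T )
q || ( F || T )
q || ( p || T )
q || ( p || F )
q || ( p || p )

[E [E [T [F q]]] || [T [F ( [E [E [T [F p]]] || [T [F p]]] )]]]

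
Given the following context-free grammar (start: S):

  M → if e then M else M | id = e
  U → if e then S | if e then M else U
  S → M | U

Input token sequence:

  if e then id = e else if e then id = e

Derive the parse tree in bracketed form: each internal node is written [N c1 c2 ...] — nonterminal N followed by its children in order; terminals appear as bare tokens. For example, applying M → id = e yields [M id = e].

S
U
if e then M else U
if e then id = e else U
if e then id = e else if e then S
if e then id = e else if e then M
if e then id = e else if e then id = e

[S [U if e then [M id = e] else [U if e then [S [M id = e]]]]]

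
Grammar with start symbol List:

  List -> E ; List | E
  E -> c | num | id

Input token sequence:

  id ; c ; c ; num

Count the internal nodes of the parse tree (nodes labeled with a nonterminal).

[List [E id] ; [List [E c] ; [List [E c] ; [List [E num]]]]]

8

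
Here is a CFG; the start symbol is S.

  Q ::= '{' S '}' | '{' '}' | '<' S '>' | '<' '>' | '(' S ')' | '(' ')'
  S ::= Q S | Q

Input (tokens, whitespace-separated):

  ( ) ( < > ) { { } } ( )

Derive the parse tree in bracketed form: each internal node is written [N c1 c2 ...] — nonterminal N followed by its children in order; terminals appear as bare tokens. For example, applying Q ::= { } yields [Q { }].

S
Q S
( ) S
( ) Q S
( ) ( S ) S
( ) ( Q ) S
( ) ( < > ) S
( ) ( < > ) Q S
( ) ( < > ) { S } S
( ) ( < > ) { Q } S
( ) ( < > ) { { } } S
( ) ( < > ) { { } } Q
( ) ( < > ) { { } } ( )

[S [Q ( )] [S [Q ( [S [Q < >]] )] [S [Q { [S [Q { }]] }] [S [Q ( )]]]]]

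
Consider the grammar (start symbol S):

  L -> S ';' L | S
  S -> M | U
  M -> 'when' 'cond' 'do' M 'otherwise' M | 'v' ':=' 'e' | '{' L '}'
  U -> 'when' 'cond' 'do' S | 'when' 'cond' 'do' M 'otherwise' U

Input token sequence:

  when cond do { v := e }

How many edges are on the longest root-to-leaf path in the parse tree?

7

[S [U when cond do [S [M { [L [S [M v := e]]] }]]]]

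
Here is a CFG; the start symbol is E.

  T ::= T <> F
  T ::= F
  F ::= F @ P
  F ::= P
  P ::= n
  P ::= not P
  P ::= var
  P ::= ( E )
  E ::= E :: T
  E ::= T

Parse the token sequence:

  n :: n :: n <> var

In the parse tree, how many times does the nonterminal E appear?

3

[E [E [E [T [F [P n]]]] :: [T [F [P n]]]] :: [T [T [F [P n]]] <> [F [P var]]]]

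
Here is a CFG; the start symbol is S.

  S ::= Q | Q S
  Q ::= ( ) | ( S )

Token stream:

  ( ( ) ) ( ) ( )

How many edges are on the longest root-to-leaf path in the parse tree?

4

[S [Q ( [S [Q ( )]] )] [S [Q ( )] [S [Q ( )]]]]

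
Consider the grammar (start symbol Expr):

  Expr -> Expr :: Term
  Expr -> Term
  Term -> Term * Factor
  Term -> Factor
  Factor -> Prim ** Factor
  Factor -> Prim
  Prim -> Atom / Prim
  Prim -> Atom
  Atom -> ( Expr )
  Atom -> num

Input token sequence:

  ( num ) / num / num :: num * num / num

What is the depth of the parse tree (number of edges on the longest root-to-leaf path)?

[Expr [Expr [Term [Factor [Prim [Atom ( [Expr [Term [Factor [Prim [Atom num]]]]] )] / [Prim [Atom num] / [Prim [Atom num]]]]]]] :: [Term [Term [Factor [Prim [Atom num]]]] * [Factor [Prim [Atom num] / [Prim [Atom num]]]]]]

11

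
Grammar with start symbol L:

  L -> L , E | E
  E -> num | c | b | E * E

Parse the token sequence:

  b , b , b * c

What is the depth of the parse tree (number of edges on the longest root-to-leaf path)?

4

[L [L [L [E b]] , [E b]] , [E [E b] * [E c]]]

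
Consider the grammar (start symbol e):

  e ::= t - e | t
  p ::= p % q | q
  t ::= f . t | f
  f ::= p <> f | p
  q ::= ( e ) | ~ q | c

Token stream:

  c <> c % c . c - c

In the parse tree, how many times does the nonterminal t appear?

3

[e [t [f [p [q c]] <> [f [p [p [q c]] % [q c]]]] . [t [f [p [q c]]]]] - [e [t [f [p [q c]]]]]]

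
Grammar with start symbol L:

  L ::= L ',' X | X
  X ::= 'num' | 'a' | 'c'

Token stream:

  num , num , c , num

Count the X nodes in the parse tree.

[L [L [L [L [X num]] , [X num]] , [X c]] , [X num]]

4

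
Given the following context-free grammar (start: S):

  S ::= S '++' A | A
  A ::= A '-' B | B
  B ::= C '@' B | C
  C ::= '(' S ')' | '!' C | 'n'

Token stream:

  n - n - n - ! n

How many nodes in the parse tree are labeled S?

1

[S [A [A [A [A [B [C n]]] - [B [C n]]] - [B [C n]]] - [B [C ! [C n]]]]]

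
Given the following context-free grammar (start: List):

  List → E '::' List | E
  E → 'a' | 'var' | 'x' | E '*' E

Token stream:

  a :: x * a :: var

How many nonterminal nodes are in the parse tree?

[List [E a] :: [List [E [E x] * [E a]] :: [List [E var]]]]

8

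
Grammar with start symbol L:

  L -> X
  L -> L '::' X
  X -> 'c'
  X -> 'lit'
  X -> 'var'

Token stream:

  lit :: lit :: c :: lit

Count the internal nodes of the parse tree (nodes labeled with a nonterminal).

[L [L [L [L [X lit]] :: [X lit]] :: [X c]] :: [X lit]]

8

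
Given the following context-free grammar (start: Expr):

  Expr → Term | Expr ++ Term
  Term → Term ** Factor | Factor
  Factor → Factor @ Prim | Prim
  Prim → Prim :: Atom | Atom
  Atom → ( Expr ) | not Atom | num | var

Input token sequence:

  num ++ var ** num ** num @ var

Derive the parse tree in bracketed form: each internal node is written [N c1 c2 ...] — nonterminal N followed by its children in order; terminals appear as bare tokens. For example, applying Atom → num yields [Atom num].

Expr
Expr ++ Term
Term ++ Term
Factor ++ Term
Prim ++ Term
Atom ++ Term
num ++ Term
num ++ Term ** Factor
num ++ Term ** Factor ** Factor
num ++ Factor ** Factor ** Factor
num ++ Prim ** Factor ** Factor
num ++ Atom ** Factor ** Factor
num ++ var ** Factor ** Factor
num ++ var ** Prim ** Factor
num ++ var ** Atom ** Factor
num ++ var ** num ** Factor
num ++ var ** num ** Factor @ Prim
num ++ var ** num ** Prim @ Prim
num ++ var ** num ** Atom @ Prim
num ++ var ** num ** num @ Prim
num ++ var ** num ** num @ Atom
num ++ var ** num ** num @ var

[Expr [Expr [Term [Factor [Prim [Atom num]]]]] ++ [Term [Term [Term [Factor [Prim [Atom var]]]] ** [Factor [Prim [Atom num]]]] ** [Factor [Factor [Prim [Atom num]]] @ [Prim [Atom var]]]]]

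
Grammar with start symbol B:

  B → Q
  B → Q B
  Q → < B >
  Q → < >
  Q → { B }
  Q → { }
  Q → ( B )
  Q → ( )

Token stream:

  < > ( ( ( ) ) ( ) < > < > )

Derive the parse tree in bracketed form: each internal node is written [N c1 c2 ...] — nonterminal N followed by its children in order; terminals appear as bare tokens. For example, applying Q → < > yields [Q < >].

B
Q B
< > B
< > Q
< > ( B )
< > ( Q B )
< > ( ( B ) B )
< > ( ( Q ) B )
< > ( ( ( ) ) B )
< > ( ( ( ) ) Q B )
< > ( ( ( ) ) ( ) B )
< > ( ( ( ) ) ( ) Q B )
< > ( ( ( ) ) ( ) < > B )
< > ( ( ( ) ) ( ) < > Q )
< > ( ( ( ) ) ( ) < > < > )

[B [Q < >] [B [Q ( [B [Q ( [B [Q ( )]] )] [B [Q ( )] [B [Q < >] [B [Q < >]]]]] )]]]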